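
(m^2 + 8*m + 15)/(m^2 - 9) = (m + 5)/(m - 3)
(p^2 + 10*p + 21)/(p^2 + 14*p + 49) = (p + 3)/(p + 7)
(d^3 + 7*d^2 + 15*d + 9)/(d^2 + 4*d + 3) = d + 3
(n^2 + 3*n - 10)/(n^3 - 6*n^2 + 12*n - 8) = (n + 5)/(n^2 - 4*n + 4)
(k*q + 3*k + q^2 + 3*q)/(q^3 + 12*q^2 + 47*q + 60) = (k + q)/(q^2 + 9*q + 20)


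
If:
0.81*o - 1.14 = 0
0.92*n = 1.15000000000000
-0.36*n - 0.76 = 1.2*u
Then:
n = 1.25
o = 1.41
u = -1.01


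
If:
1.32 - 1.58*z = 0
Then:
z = 0.84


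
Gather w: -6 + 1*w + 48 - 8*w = 42 - 7*w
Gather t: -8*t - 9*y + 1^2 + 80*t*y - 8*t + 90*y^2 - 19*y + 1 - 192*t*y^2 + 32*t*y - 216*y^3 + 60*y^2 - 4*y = t*(-192*y^2 + 112*y - 16) - 216*y^3 + 150*y^2 - 32*y + 2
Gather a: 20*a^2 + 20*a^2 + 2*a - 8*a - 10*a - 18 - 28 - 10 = 40*a^2 - 16*a - 56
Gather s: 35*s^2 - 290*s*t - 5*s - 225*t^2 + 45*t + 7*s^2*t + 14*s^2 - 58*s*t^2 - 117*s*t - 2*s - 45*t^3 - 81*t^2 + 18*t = s^2*(7*t + 49) + s*(-58*t^2 - 407*t - 7) - 45*t^3 - 306*t^2 + 63*t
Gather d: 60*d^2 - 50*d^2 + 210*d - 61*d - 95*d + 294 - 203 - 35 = 10*d^2 + 54*d + 56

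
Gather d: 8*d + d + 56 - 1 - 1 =9*d + 54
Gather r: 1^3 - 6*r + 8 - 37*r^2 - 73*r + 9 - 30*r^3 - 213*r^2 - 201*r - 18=-30*r^3 - 250*r^2 - 280*r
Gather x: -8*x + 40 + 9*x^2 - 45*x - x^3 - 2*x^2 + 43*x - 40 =-x^3 + 7*x^2 - 10*x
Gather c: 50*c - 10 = 50*c - 10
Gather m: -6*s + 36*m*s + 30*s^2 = 36*m*s + 30*s^2 - 6*s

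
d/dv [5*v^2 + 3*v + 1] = 10*v + 3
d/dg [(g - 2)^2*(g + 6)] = (g - 2)*(3*g + 10)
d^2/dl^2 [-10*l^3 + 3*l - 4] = -60*l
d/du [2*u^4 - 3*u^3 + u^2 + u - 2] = 8*u^3 - 9*u^2 + 2*u + 1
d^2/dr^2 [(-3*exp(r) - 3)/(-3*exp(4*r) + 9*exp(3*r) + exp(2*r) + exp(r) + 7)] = (243*exp(8*r) - 459*exp(7*r) - 909*exp(6*r) + 2241*exp(5*r) + 1587*exp(4*r) - 1386*exp(3*r) - 1818*exp(2*r) - 102*exp(r) + 126)*exp(r)/(27*exp(12*r) - 243*exp(11*r) + 702*exp(10*r) - 594*exp(9*r) - 261*exp(8*r) + 882*exp(7*r) - 1621*exp(6*r) - 282*exp(5*r) + 39*exp(4*r) - 1366*exp(3*r) - 168*exp(2*r) - 147*exp(r) - 343)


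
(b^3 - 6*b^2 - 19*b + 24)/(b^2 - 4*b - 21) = (b^2 - 9*b + 8)/(b - 7)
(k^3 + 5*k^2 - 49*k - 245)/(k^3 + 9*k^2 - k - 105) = (k - 7)/(k - 3)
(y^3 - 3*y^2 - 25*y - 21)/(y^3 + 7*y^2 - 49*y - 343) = (y^2 + 4*y + 3)/(y^2 + 14*y + 49)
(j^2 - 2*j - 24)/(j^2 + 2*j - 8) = (j - 6)/(j - 2)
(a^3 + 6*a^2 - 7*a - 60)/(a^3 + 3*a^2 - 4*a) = (a^2 + 2*a - 15)/(a*(a - 1))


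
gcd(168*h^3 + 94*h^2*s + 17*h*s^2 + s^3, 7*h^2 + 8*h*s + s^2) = 7*h + s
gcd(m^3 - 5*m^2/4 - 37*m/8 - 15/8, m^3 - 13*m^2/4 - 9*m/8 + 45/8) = m^2 - 7*m/4 - 15/4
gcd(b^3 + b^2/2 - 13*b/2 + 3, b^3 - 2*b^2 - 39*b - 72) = b + 3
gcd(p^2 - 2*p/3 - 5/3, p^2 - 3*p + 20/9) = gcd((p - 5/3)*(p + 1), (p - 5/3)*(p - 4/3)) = p - 5/3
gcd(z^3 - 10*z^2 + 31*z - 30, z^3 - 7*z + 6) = z - 2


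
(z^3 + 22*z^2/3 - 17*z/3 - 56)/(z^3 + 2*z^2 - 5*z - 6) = (z^2 + 13*z/3 - 56/3)/(z^2 - z - 2)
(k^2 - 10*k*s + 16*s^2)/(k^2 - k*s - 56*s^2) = (k - 2*s)/(k + 7*s)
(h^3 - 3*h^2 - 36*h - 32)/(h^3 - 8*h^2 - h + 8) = (h + 4)/(h - 1)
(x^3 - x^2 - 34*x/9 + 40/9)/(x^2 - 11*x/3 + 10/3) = (3*x^2 + 2*x - 8)/(3*(x - 2))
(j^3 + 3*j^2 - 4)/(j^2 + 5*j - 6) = (j^2 + 4*j + 4)/(j + 6)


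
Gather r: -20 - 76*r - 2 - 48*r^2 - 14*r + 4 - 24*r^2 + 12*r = -72*r^2 - 78*r - 18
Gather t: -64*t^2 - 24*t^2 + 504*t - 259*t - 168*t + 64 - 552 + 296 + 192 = -88*t^2 + 77*t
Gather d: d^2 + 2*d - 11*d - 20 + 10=d^2 - 9*d - 10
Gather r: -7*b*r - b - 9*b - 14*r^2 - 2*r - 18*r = -10*b - 14*r^2 + r*(-7*b - 20)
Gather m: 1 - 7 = -6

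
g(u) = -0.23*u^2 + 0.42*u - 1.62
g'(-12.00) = 5.94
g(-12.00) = -39.78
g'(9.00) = -3.72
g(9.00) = -16.47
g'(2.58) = -0.77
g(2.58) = -2.07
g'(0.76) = 0.07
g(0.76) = -1.43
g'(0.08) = 0.38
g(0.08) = -1.59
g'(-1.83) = 1.26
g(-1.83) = -3.16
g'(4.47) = -1.64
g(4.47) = -4.34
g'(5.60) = -2.16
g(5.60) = -6.48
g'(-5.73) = 3.06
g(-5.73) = -11.58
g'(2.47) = -0.72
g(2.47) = -1.99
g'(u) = 0.42 - 0.46*u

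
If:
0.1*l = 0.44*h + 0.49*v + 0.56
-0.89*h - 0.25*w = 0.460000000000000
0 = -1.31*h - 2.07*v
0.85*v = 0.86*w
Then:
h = -0.63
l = 4.79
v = 0.40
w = 0.39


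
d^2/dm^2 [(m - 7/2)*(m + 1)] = 2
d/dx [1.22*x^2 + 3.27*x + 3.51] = 2.44*x + 3.27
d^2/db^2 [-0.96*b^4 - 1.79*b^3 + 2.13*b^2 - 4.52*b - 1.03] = -11.52*b^2 - 10.74*b + 4.26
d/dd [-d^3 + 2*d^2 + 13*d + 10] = -3*d^2 + 4*d + 13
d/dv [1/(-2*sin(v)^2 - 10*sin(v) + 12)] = (2*sin(v) + 5)*cos(v)/(2*(sin(v)^2 + 5*sin(v) - 6)^2)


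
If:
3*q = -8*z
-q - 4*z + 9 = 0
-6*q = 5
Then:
No Solution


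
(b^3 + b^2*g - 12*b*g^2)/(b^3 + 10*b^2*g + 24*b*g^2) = (b - 3*g)/(b + 6*g)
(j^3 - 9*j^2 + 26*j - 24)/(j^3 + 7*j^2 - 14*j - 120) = (j^2 - 5*j + 6)/(j^2 + 11*j + 30)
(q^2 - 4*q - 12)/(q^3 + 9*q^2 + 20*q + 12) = (q - 6)/(q^2 + 7*q + 6)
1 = 1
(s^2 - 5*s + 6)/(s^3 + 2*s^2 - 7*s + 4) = (s^2 - 5*s + 6)/(s^3 + 2*s^2 - 7*s + 4)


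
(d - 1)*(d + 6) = d^2 + 5*d - 6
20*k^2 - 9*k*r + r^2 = (-5*k + r)*(-4*k + r)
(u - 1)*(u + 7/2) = u^2 + 5*u/2 - 7/2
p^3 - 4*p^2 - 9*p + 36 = (p - 4)*(p - 3)*(p + 3)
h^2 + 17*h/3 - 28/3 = (h - 4/3)*(h + 7)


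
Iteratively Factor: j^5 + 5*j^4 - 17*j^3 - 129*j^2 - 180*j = (j)*(j^4 + 5*j^3 - 17*j^2 - 129*j - 180) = j*(j - 5)*(j^3 + 10*j^2 + 33*j + 36) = j*(j - 5)*(j + 3)*(j^2 + 7*j + 12) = j*(j - 5)*(j + 3)*(j + 4)*(j + 3)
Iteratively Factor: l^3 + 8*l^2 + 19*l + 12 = (l + 3)*(l^2 + 5*l + 4) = (l + 3)*(l + 4)*(l + 1)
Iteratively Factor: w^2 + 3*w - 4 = (w + 4)*(w - 1)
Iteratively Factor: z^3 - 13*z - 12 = (z + 3)*(z^2 - 3*z - 4) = (z + 1)*(z + 3)*(z - 4)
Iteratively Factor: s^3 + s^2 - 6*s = (s + 3)*(s^2 - 2*s) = s*(s + 3)*(s - 2)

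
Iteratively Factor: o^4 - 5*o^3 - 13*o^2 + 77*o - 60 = (o - 5)*(o^3 - 13*o + 12) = (o - 5)*(o + 4)*(o^2 - 4*o + 3) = (o - 5)*(o - 3)*(o + 4)*(o - 1)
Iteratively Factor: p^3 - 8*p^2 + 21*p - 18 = (p - 3)*(p^2 - 5*p + 6) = (p - 3)^2*(p - 2)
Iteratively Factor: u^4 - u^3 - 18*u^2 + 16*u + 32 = (u + 4)*(u^3 - 5*u^2 + 2*u + 8) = (u + 1)*(u + 4)*(u^2 - 6*u + 8) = (u - 2)*(u + 1)*(u + 4)*(u - 4)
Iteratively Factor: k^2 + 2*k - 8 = (k - 2)*(k + 4)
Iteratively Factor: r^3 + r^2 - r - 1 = (r + 1)*(r^2 - 1) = (r + 1)^2*(r - 1)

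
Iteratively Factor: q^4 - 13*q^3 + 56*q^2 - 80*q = (q - 4)*(q^3 - 9*q^2 + 20*q) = q*(q - 4)*(q^2 - 9*q + 20) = q*(q - 5)*(q - 4)*(q - 4)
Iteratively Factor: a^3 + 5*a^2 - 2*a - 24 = (a + 4)*(a^2 + a - 6) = (a + 3)*(a + 4)*(a - 2)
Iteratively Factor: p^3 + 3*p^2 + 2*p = (p)*(p^2 + 3*p + 2) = p*(p + 1)*(p + 2)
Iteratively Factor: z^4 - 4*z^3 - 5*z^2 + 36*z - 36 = (z - 3)*(z^3 - z^2 - 8*z + 12) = (z - 3)*(z - 2)*(z^2 + z - 6) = (z - 3)*(z - 2)*(z + 3)*(z - 2)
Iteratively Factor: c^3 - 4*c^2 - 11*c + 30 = (c + 3)*(c^2 - 7*c + 10) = (c - 2)*(c + 3)*(c - 5)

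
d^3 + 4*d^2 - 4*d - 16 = (d - 2)*(d + 2)*(d + 4)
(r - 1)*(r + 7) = r^2 + 6*r - 7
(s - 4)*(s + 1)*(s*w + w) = s^3*w - 2*s^2*w - 7*s*w - 4*w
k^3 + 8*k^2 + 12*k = k*(k + 2)*(k + 6)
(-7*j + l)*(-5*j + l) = 35*j^2 - 12*j*l + l^2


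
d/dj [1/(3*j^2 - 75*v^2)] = -2*j/(3*(j^2 - 25*v^2)^2)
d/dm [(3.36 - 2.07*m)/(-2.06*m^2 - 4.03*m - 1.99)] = (-4.2642*m^2 + 13.8432*m + 17.6601)/(4.2436*m^4 + 16.6036*m^3 + 24.4397*m^2 + 16.0394*m + 3.9601)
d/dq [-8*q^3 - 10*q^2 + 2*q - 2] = -24*q^2 - 20*q + 2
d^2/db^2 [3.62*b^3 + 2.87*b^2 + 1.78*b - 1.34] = 21.72*b + 5.74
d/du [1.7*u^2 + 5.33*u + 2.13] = 3.4*u + 5.33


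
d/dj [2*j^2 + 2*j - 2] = 4*j + 2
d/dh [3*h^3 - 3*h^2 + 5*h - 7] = 9*h^2 - 6*h + 5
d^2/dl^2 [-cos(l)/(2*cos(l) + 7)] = 7*(7*cos(l) - cos(2*l) + 3)/(2*cos(l) + 7)^3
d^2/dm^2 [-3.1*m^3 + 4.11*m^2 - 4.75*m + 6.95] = 8.22 - 18.6*m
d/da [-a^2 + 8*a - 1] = 8 - 2*a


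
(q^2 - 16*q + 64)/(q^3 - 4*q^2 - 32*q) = (q - 8)/(q*(q + 4))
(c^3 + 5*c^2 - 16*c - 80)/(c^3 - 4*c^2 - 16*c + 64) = (c + 5)/(c - 4)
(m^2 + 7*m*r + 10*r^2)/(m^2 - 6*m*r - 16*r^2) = (-m - 5*r)/(-m + 8*r)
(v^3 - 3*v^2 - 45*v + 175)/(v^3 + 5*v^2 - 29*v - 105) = (v - 5)/(v + 3)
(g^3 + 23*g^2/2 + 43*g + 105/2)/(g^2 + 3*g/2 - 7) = (g^2 + 8*g + 15)/(g - 2)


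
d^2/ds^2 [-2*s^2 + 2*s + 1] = -4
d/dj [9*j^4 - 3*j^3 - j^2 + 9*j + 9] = 36*j^3 - 9*j^2 - 2*j + 9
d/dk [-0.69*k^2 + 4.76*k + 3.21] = 4.76 - 1.38*k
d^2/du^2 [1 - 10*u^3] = -60*u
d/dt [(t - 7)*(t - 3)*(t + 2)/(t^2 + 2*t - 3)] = (t^4 + 4*t^3 - 26*t^2 - 36*t - 87)/(t^4 + 4*t^3 - 2*t^2 - 12*t + 9)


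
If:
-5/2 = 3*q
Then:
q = -5/6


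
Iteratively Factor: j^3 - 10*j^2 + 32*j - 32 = (j - 2)*(j^2 - 8*j + 16) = (j - 4)*(j - 2)*(j - 4)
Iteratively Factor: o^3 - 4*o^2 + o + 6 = (o + 1)*(o^2 - 5*o + 6) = (o - 3)*(o + 1)*(o - 2)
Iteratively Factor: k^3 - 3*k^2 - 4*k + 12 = (k - 3)*(k^2 - 4) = (k - 3)*(k + 2)*(k - 2)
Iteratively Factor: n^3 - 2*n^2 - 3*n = (n)*(n^2 - 2*n - 3) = n*(n + 1)*(n - 3)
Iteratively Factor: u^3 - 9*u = (u - 3)*(u^2 + 3*u) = (u - 3)*(u + 3)*(u)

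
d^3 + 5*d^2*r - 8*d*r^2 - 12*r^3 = (d - 2*r)*(d + r)*(d + 6*r)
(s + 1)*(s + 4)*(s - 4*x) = s^3 - 4*s^2*x + 5*s^2 - 20*s*x + 4*s - 16*x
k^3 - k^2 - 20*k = k*(k - 5)*(k + 4)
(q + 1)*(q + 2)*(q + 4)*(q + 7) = q^4 + 14*q^3 + 63*q^2 + 106*q + 56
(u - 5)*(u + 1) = u^2 - 4*u - 5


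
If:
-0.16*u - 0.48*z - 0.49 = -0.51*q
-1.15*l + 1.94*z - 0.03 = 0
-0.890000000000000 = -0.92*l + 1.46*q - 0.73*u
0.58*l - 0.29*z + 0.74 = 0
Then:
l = -1.80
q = 2.86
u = 9.21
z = -1.05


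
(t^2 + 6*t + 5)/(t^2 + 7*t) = (t^2 + 6*t + 5)/(t*(t + 7))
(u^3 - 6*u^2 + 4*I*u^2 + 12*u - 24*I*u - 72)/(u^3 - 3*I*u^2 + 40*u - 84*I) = (u - 6)/(u - 7*I)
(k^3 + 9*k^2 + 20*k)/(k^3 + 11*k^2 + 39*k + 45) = k*(k + 4)/(k^2 + 6*k + 9)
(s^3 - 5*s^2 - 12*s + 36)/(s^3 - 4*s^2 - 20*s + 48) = (s + 3)/(s + 4)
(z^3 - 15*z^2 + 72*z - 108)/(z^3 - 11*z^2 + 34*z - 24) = (z^2 - 9*z + 18)/(z^2 - 5*z + 4)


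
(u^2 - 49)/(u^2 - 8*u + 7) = (u + 7)/(u - 1)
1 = 1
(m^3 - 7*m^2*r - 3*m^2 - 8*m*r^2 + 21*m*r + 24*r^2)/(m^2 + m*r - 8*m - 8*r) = (m^2 - 8*m*r - 3*m + 24*r)/(m - 8)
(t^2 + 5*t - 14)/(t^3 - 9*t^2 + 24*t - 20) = (t + 7)/(t^2 - 7*t + 10)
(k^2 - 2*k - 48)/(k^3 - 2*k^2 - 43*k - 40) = (k + 6)/(k^2 + 6*k + 5)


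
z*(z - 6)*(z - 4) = z^3 - 10*z^2 + 24*z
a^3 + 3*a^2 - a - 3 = (a - 1)*(a + 1)*(a + 3)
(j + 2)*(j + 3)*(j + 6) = j^3 + 11*j^2 + 36*j + 36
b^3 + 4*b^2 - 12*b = b*(b - 2)*(b + 6)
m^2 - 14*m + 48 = (m - 8)*(m - 6)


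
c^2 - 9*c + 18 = (c - 6)*(c - 3)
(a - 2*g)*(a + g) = a^2 - a*g - 2*g^2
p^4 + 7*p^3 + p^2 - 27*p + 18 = (p - 1)^2*(p + 3)*(p + 6)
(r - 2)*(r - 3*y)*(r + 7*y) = r^3 + 4*r^2*y - 2*r^2 - 21*r*y^2 - 8*r*y + 42*y^2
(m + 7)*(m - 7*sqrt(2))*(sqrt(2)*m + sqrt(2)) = sqrt(2)*m^3 - 14*m^2 + 8*sqrt(2)*m^2 - 112*m + 7*sqrt(2)*m - 98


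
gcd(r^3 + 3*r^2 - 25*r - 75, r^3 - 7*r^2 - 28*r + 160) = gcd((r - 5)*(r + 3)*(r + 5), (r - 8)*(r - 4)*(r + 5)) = r + 5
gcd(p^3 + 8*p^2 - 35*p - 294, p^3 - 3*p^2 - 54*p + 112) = p + 7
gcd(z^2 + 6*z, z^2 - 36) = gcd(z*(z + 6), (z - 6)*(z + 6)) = z + 6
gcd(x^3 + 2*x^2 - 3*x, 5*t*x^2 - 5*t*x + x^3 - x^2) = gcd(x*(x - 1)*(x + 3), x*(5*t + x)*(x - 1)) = x^2 - x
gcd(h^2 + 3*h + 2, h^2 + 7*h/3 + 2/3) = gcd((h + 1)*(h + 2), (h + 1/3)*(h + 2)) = h + 2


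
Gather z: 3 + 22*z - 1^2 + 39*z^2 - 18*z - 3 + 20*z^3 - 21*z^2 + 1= 20*z^3 + 18*z^2 + 4*z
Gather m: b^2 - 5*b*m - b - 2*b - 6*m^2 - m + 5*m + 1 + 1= b^2 - 3*b - 6*m^2 + m*(4 - 5*b) + 2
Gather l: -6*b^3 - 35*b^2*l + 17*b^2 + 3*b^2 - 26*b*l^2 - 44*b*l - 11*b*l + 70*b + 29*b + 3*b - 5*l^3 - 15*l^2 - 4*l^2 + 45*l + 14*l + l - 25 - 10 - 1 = -6*b^3 + 20*b^2 + 102*b - 5*l^3 + l^2*(-26*b - 19) + l*(-35*b^2 - 55*b + 60) - 36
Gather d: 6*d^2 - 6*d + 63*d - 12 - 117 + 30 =6*d^2 + 57*d - 99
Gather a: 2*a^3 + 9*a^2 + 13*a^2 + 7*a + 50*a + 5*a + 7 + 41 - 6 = 2*a^3 + 22*a^2 + 62*a + 42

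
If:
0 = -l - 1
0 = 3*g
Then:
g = 0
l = -1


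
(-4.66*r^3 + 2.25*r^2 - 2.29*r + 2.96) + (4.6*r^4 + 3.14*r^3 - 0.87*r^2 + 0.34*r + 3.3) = 4.6*r^4 - 1.52*r^3 + 1.38*r^2 - 1.95*r + 6.26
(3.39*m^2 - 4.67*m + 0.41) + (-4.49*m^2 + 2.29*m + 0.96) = -1.1*m^2 - 2.38*m + 1.37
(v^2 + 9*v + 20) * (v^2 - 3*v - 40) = v^4 + 6*v^3 - 47*v^2 - 420*v - 800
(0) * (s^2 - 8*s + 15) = 0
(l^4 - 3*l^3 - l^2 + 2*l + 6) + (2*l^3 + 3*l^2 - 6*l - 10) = l^4 - l^3 + 2*l^2 - 4*l - 4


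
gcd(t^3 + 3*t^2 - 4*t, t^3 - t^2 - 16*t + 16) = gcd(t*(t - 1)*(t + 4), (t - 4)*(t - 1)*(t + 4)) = t^2 + 3*t - 4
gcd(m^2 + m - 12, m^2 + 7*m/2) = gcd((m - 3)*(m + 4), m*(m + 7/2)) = 1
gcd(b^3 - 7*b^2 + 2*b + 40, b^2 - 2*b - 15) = b - 5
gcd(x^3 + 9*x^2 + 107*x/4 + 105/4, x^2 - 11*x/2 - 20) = x + 5/2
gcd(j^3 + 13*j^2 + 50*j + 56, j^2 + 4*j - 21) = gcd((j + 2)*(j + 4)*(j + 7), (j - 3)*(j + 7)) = j + 7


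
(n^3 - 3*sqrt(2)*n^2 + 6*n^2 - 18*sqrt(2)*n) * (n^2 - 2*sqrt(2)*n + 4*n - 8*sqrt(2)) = n^5 - 5*sqrt(2)*n^4 + 10*n^4 - 50*sqrt(2)*n^3 + 36*n^3 - 120*sqrt(2)*n^2 + 120*n^2 + 288*n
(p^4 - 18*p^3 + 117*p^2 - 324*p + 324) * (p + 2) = p^5 - 16*p^4 + 81*p^3 - 90*p^2 - 324*p + 648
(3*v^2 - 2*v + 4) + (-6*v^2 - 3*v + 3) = -3*v^2 - 5*v + 7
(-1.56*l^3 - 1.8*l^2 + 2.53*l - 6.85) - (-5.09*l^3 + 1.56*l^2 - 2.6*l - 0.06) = 3.53*l^3 - 3.36*l^2 + 5.13*l - 6.79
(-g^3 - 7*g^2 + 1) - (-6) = -g^3 - 7*g^2 + 7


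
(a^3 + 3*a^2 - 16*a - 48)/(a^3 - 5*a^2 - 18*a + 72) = (a^2 - a - 12)/(a^2 - 9*a + 18)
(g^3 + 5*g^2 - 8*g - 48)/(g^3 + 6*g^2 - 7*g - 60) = (g + 4)/(g + 5)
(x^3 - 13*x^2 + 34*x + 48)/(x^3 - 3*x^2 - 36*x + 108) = (x^2 - 7*x - 8)/(x^2 + 3*x - 18)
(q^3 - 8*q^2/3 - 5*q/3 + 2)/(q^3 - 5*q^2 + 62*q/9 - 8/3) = 3*(q + 1)/(3*q - 4)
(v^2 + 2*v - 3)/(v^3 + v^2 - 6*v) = (v - 1)/(v*(v - 2))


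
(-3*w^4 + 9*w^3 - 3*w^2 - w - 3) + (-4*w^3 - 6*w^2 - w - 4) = -3*w^4 + 5*w^3 - 9*w^2 - 2*w - 7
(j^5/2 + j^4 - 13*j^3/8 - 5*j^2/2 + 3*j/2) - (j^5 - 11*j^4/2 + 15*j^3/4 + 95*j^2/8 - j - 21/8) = -j^5/2 + 13*j^4/2 - 43*j^3/8 - 115*j^2/8 + 5*j/2 + 21/8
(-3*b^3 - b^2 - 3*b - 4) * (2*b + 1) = -6*b^4 - 5*b^3 - 7*b^2 - 11*b - 4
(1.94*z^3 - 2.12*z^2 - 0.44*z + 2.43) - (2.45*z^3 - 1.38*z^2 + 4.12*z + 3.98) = -0.51*z^3 - 0.74*z^2 - 4.56*z - 1.55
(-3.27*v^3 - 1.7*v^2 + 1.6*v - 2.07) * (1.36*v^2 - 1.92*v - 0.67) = -4.4472*v^5 + 3.9664*v^4 + 7.6309*v^3 - 4.7482*v^2 + 2.9024*v + 1.3869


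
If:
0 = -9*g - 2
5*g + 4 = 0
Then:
No Solution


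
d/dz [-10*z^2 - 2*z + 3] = -20*z - 2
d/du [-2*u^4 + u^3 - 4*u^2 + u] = -8*u^3 + 3*u^2 - 8*u + 1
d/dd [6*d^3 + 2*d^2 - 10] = 2*d*(9*d + 2)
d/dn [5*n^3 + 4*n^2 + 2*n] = 15*n^2 + 8*n + 2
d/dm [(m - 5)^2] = 2*m - 10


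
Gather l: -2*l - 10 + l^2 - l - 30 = l^2 - 3*l - 40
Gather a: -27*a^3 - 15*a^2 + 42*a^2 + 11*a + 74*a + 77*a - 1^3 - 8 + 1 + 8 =-27*a^3 + 27*a^2 + 162*a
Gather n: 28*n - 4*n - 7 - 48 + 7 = 24*n - 48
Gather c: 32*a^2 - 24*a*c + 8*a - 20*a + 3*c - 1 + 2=32*a^2 - 12*a + c*(3 - 24*a) + 1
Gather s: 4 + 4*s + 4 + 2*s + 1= 6*s + 9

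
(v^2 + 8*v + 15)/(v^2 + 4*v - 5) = (v + 3)/(v - 1)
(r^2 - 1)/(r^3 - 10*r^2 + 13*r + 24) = (r - 1)/(r^2 - 11*r + 24)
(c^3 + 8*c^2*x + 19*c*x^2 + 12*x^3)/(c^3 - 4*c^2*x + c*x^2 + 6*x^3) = (c^2 + 7*c*x + 12*x^2)/(c^2 - 5*c*x + 6*x^2)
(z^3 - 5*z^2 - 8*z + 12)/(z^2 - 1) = (z^2 - 4*z - 12)/(z + 1)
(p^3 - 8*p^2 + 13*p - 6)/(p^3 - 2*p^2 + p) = (p - 6)/p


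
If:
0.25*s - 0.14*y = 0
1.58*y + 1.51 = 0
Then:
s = -0.54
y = -0.96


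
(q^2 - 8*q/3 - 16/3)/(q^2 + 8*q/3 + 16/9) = 3*(q - 4)/(3*q + 4)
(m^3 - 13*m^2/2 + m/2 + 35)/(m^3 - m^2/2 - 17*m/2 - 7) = (m - 5)/(m + 1)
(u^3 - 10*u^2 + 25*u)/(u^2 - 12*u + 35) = u*(u - 5)/(u - 7)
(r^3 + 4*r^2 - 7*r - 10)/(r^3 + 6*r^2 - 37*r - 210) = (r^2 - r - 2)/(r^2 + r - 42)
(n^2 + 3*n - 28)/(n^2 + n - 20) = (n + 7)/(n + 5)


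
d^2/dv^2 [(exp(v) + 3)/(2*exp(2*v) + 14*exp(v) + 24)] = (exp(v) - 4)*exp(v)/(2*(exp(3*v) + 12*exp(2*v) + 48*exp(v) + 64))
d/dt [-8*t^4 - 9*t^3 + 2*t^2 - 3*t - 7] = -32*t^3 - 27*t^2 + 4*t - 3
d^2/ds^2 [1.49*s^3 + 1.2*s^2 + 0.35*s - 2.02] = 8.94*s + 2.4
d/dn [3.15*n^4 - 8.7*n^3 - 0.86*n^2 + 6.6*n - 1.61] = 12.6*n^3 - 26.1*n^2 - 1.72*n + 6.6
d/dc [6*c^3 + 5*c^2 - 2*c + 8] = 18*c^2 + 10*c - 2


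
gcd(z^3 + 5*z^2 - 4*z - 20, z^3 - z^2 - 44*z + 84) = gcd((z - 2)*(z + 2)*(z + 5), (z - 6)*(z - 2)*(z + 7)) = z - 2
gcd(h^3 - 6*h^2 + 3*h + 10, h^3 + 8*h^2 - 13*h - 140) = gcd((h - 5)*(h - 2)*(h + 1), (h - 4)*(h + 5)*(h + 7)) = 1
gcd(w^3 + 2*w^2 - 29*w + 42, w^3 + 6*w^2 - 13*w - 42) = w^2 + 4*w - 21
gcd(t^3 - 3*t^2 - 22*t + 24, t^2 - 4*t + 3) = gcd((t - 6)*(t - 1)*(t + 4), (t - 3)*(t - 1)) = t - 1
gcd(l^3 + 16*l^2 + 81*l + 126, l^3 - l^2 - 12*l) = l + 3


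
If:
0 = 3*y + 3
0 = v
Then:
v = 0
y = -1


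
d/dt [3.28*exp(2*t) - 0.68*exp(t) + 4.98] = (6.56*exp(t) - 0.68)*exp(t)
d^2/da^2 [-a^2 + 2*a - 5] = -2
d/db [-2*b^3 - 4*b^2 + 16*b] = -6*b^2 - 8*b + 16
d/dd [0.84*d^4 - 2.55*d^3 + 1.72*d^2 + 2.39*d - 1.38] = 3.36*d^3 - 7.65*d^2 + 3.44*d + 2.39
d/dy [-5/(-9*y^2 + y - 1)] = 5*(1 - 18*y)/(9*y^2 - y + 1)^2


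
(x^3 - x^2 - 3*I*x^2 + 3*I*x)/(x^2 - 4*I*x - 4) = x*(-x^2 + x + 3*I*x - 3*I)/(-x^2 + 4*I*x + 4)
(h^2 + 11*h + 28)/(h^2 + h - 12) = (h + 7)/(h - 3)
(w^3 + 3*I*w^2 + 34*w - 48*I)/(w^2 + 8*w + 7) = (w^3 + 3*I*w^2 + 34*w - 48*I)/(w^2 + 8*w + 7)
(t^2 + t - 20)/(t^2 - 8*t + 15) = (t^2 + t - 20)/(t^2 - 8*t + 15)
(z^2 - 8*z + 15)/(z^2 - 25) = (z - 3)/(z + 5)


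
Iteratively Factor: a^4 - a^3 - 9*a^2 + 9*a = (a + 3)*(a^3 - 4*a^2 + 3*a) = a*(a + 3)*(a^2 - 4*a + 3) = a*(a - 1)*(a + 3)*(a - 3)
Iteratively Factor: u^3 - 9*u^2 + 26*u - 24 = (u - 4)*(u^2 - 5*u + 6) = (u - 4)*(u - 3)*(u - 2)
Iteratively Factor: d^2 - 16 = (d + 4)*(d - 4)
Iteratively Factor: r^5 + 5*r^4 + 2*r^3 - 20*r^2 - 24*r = (r + 2)*(r^4 + 3*r^3 - 4*r^2 - 12*r) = (r + 2)*(r + 3)*(r^3 - 4*r) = (r + 2)^2*(r + 3)*(r^2 - 2*r) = (r - 2)*(r + 2)^2*(r + 3)*(r)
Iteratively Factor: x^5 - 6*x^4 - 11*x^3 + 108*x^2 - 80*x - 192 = (x + 1)*(x^4 - 7*x^3 - 4*x^2 + 112*x - 192) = (x + 1)*(x + 4)*(x^3 - 11*x^2 + 40*x - 48) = (x - 4)*(x + 1)*(x + 4)*(x^2 - 7*x + 12) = (x - 4)*(x - 3)*(x + 1)*(x + 4)*(x - 4)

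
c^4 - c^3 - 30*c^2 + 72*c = c*(c - 4)*(c - 3)*(c + 6)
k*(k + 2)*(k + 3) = k^3 + 5*k^2 + 6*k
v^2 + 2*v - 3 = (v - 1)*(v + 3)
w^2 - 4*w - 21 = (w - 7)*(w + 3)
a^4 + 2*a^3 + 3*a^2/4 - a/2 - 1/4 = (a - 1/2)*(a + 1/2)*(a + 1)^2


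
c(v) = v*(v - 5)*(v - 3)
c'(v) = v*(v - 5) + v*(v - 3) + (v - 5)*(v - 3)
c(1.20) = 8.21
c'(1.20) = 0.12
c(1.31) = 8.17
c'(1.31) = -0.81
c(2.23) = 4.76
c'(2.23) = -5.76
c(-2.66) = -115.33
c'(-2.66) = 78.79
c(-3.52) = -195.54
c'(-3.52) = 108.49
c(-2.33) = -91.03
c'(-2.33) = 68.57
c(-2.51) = -103.86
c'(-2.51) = 74.06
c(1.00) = 8.00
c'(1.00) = 2.00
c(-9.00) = -1512.00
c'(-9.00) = 402.00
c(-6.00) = -594.00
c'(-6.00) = 219.00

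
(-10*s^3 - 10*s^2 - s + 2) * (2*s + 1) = -20*s^4 - 30*s^3 - 12*s^2 + 3*s + 2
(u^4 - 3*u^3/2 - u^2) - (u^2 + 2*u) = u^4 - 3*u^3/2 - 2*u^2 - 2*u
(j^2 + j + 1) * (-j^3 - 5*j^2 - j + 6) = -j^5 - 6*j^4 - 7*j^3 + 5*j + 6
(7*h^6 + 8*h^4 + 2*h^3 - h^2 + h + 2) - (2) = 7*h^6 + 8*h^4 + 2*h^3 - h^2 + h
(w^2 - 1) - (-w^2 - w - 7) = 2*w^2 + w + 6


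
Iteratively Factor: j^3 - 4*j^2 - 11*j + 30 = (j + 3)*(j^2 - 7*j + 10) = (j - 2)*(j + 3)*(j - 5)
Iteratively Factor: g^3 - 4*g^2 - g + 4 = (g - 4)*(g^2 - 1) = (g - 4)*(g - 1)*(g + 1)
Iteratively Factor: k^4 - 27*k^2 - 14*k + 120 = (k - 2)*(k^3 + 2*k^2 - 23*k - 60) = (k - 2)*(k + 3)*(k^2 - k - 20) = (k - 5)*(k - 2)*(k + 3)*(k + 4)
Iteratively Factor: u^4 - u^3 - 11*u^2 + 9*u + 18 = (u - 3)*(u^3 + 2*u^2 - 5*u - 6) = (u - 3)*(u - 2)*(u^2 + 4*u + 3) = (u - 3)*(u - 2)*(u + 3)*(u + 1)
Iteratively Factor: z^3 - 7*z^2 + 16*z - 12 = (z - 2)*(z^2 - 5*z + 6) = (z - 2)^2*(z - 3)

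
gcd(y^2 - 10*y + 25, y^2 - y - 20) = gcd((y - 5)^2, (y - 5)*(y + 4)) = y - 5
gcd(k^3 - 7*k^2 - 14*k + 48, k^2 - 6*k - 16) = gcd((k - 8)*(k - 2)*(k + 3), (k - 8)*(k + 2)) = k - 8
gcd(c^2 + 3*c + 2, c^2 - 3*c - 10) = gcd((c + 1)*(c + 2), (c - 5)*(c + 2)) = c + 2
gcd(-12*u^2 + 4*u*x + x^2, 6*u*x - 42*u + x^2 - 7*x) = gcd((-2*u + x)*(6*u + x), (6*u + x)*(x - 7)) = 6*u + x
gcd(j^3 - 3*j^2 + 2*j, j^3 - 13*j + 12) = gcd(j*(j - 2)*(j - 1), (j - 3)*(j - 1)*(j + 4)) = j - 1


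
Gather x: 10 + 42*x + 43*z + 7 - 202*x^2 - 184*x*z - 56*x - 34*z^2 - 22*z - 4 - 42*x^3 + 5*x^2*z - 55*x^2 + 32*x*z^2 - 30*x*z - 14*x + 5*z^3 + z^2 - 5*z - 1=-42*x^3 + x^2*(5*z - 257) + x*(32*z^2 - 214*z - 28) + 5*z^3 - 33*z^2 + 16*z + 12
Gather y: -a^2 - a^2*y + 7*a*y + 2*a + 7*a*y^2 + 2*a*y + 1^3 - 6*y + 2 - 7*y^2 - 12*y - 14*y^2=-a^2 + 2*a + y^2*(7*a - 21) + y*(-a^2 + 9*a - 18) + 3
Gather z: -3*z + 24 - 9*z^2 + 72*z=-9*z^2 + 69*z + 24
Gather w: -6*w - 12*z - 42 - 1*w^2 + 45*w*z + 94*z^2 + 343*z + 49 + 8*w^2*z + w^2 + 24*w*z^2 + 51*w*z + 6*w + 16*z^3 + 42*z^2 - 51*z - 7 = 8*w^2*z + w*(24*z^2 + 96*z) + 16*z^3 + 136*z^2 + 280*z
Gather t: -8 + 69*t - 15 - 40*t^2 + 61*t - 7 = -40*t^2 + 130*t - 30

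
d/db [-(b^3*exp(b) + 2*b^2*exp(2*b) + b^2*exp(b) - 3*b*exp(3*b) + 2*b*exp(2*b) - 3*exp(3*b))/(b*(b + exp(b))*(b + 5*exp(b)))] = (-b^6 - 4*b^5*exp(b) - b^5 + 2*b^4*exp(2*b) - 8*b^4*exp(b) + b^4 + 36*b^3*exp(3*b) - 14*b^3*exp(2*b) + 4*b^3*exp(b) + 15*b^2*exp(4*b) + 8*b^2*exp(3*b) - 2*b^2*exp(2*b) + 15*b*exp(4*b) - 36*b*exp(3*b) - 15*exp(4*b))*exp(b)/(b^2*(b^4 + 12*b^3*exp(b) + 46*b^2*exp(2*b) + 60*b*exp(3*b) + 25*exp(4*b)))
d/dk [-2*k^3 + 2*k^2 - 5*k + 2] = -6*k^2 + 4*k - 5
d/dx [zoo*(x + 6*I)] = zoo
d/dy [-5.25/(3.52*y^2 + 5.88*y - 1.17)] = (36.96*y + 30.87)/(3.52*y^2 + 5.88*y - 1.17)^2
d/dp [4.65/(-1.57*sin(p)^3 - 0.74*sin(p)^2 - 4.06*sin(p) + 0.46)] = (21.9015*sin(p)^2 + 6.882*sin(p) + 18.879)*cos(p)/(1.57*sin(p)^3 + 0.74*sin(p)^2 + 4.06*sin(p) - 0.46)^2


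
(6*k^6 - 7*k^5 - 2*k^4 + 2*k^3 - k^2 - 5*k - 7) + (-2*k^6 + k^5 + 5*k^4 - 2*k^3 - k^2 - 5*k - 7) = 4*k^6 - 6*k^5 + 3*k^4 - 2*k^2 - 10*k - 14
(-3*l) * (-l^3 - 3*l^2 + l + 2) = 3*l^4 + 9*l^3 - 3*l^2 - 6*l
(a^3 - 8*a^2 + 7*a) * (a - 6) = a^4 - 14*a^3 + 55*a^2 - 42*a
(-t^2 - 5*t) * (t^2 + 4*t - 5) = -t^4 - 9*t^3 - 15*t^2 + 25*t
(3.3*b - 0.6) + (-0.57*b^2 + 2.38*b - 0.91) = -0.57*b^2 + 5.68*b - 1.51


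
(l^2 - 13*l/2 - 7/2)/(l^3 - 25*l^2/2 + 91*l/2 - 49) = (2*l + 1)/(2*l^2 - 11*l + 14)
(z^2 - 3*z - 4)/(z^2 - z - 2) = (z - 4)/(z - 2)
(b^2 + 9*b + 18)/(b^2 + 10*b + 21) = (b + 6)/(b + 7)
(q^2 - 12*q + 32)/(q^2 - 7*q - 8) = (q - 4)/(q + 1)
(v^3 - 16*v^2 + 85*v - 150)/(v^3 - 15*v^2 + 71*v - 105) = (v^2 - 11*v + 30)/(v^2 - 10*v + 21)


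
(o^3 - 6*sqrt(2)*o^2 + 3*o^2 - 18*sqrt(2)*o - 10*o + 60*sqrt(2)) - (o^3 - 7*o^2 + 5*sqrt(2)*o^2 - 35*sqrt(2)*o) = -11*sqrt(2)*o^2 + 10*o^2 - 10*o + 17*sqrt(2)*o + 60*sqrt(2)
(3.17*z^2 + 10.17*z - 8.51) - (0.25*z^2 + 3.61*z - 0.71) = 2.92*z^2 + 6.56*z - 7.8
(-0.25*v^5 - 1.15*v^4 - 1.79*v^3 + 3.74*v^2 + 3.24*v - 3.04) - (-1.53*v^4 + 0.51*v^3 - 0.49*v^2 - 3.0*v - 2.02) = -0.25*v^5 + 0.38*v^4 - 2.3*v^3 + 4.23*v^2 + 6.24*v - 1.02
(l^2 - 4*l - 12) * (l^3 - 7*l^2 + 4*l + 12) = l^5 - 11*l^4 + 20*l^3 + 80*l^2 - 96*l - 144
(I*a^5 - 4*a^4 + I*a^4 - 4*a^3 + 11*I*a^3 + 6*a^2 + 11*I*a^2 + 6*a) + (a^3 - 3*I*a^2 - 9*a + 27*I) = I*a^5 - 4*a^4 + I*a^4 - 3*a^3 + 11*I*a^3 + 6*a^2 + 8*I*a^2 - 3*a + 27*I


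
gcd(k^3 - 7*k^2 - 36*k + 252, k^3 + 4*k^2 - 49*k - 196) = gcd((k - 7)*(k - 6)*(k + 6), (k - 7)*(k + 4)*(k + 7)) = k - 7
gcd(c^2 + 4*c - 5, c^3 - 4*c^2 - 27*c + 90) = c + 5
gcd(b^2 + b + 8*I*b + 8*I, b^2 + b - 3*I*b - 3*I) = b + 1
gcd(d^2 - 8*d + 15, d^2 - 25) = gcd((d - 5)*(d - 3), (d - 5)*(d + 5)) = d - 5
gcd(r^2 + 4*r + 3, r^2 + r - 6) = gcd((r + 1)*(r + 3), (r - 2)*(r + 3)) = r + 3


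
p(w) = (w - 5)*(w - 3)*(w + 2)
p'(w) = (w - 5)*(w - 3) + (w - 5)*(w + 2) + (w - 3)*(w + 2)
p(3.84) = -5.69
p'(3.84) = -2.84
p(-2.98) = -46.77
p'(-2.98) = 61.40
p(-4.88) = -224.22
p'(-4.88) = 129.00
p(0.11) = 29.82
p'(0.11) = -2.28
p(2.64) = 3.94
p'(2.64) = -11.77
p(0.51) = 28.06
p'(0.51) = -6.34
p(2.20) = 9.41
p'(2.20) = -12.88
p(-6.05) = -405.01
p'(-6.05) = 181.41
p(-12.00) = -2550.00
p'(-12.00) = 575.00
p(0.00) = 30.00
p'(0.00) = -1.00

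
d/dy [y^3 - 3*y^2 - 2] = 3*y*(y - 2)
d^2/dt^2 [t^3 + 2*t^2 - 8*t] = 6*t + 4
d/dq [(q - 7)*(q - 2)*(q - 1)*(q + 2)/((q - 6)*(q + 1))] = (2*q^5 - 23*q^4 + 56*q^3 + 97*q^2 + 20*q - 332)/(q^4 - 10*q^3 + 13*q^2 + 60*q + 36)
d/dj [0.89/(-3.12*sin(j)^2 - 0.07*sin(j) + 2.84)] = (5.5536*sin(j) + 0.0623)*cos(j)/(3.12*sin(j)^2 + 0.07*sin(j) - 2.84)^2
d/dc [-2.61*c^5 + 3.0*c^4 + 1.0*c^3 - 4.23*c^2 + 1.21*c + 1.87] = -13.05*c^4 + 12.0*c^3 + 3.0*c^2 - 8.46*c + 1.21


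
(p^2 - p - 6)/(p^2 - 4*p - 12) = (p - 3)/(p - 6)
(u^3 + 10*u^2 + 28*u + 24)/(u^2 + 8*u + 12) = u + 2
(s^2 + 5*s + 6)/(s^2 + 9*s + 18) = (s + 2)/(s + 6)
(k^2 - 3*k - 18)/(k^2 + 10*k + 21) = (k - 6)/(k + 7)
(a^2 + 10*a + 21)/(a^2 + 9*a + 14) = (a + 3)/(a + 2)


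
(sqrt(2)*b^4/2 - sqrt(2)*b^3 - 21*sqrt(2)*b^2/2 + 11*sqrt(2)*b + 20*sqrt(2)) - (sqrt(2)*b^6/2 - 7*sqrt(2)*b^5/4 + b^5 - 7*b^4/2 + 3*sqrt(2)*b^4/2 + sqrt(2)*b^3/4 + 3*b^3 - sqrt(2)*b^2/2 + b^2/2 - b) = -sqrt(2)*b^6/2 - b^5 + 7*sqrt(2)*b^5/4 - sqrt(2)*b^4 + 7*b^4/2 - 3*b^3 - 5*sqrt(2)*b^3/4 - 10*sqrt(2)*b^2 - b^2/2 + b + 11*sqrt(2)*b + 20*sqrt(2)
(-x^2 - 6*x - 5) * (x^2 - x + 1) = -x^4 - 5*x^3 - x - 5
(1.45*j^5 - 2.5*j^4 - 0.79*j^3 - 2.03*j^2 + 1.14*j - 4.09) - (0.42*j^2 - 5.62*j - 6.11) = 1.45*j^5 - 2.5*j^4 - 0.79*j^3 - 2.45*j^2 + 6.76*j + 2.02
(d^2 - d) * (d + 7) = d^3 + 6*d^2 - 7*d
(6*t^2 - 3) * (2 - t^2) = -6*t^4 + 15*t^2 - 6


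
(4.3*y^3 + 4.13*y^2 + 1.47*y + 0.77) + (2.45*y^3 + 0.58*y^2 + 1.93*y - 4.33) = 6.75*y^3 + 4.71*y^2 + 3.4*y - 3.56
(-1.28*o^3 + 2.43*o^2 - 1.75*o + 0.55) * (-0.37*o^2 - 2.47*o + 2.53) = 0.4736*o^5 + 2.2625*o^4 - 8.593*o^3 + 10.2669*o^2 - 5.786*o + 1.3915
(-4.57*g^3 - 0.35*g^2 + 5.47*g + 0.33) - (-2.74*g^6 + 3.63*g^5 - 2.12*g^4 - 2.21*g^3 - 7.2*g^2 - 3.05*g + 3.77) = 2.74*g^6 - 3.63*g^5 + 2.12*g^4 - 2.36*g^3 + 6.85*g^2 + 8.52*g - 3.44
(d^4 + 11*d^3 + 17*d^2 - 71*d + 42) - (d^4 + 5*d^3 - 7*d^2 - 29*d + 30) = 6*d^3 + 24*d^2 - 42*d + 12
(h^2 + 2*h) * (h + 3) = h^3 + 5*h^2 + 6*h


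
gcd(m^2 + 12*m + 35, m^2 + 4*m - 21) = m + 7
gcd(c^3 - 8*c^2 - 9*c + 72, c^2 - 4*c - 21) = c + 3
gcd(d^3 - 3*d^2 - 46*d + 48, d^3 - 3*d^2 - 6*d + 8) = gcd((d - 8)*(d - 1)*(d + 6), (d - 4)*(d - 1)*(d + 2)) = d - 1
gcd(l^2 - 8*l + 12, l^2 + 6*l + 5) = 1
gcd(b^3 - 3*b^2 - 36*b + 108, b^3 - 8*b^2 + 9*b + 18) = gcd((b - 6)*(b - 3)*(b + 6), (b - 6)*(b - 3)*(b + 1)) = b^2 - 9*b + 18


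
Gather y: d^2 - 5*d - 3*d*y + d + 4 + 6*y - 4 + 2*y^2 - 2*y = d^2 - 4*d + 2*y^2 + y*(4 - 3*d)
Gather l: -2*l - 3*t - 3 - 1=-2*l - 3*t - 4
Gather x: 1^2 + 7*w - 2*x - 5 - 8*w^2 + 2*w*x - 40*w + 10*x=-8*w^2 - 33*w + x*(2*w + 8) - 4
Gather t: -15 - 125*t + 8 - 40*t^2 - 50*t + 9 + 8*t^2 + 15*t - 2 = -32*t^2 - 160*t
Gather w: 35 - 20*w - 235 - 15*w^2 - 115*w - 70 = -15*w^2 - 135*w - 270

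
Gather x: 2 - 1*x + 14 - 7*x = 16 - 8*x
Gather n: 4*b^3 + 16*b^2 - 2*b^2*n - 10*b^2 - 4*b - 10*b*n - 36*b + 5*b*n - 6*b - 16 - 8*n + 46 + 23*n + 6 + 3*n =4*b^3 + 6*b^2 - 46*b + n*(-2*b^2 - 5*b + 18) + 36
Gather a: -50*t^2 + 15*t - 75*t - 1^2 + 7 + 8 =-50*t^2 - 60*t + 14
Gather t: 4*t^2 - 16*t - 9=4*t^2 - 16*t - 9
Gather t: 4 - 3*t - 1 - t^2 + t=-t^2 - 2*t + 3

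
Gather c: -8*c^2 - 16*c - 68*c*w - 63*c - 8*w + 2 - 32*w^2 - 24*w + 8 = -8*c^2 + c*(-68*w - 79) - 32*w^2 - 32*w + 10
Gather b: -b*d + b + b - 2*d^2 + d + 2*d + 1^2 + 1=b*(2 - d) - 2*d^2 + 3*d + 2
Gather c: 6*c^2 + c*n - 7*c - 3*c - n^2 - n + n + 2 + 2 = 6*c^2 + c*(n - 10) - n^2 + 4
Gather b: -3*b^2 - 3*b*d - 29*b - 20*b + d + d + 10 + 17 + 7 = -3*b^2 + b*(-3*d - 49) + 2*d + 34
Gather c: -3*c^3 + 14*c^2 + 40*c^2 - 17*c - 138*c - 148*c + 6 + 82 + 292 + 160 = -3*c^3 + 54*c^2 - 303*c + 540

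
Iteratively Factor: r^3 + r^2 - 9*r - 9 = (r + 1)*(r^2 - 9) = (r - 3)*(r + 1)*(r + 3)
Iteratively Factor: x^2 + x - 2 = (x + 2)*(x - 1)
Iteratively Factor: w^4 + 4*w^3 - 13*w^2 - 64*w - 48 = (w + 1)*(w^3 + 3*w^2 - 16*w - 48) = (w + 1)*(w + 4)*(w^2 - w - 12) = (w - 4)*(w + 1)*(w + 4)*(w + 3)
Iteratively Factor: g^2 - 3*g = (g - 3)*(g)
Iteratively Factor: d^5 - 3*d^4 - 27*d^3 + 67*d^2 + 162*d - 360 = (d + 4)*(d^4 - 7*d^3 + d^2 + 63*d - 90) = (d + 3)*(d + 4)*(d^3 - 10*d^2 + 31*d - 30) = (d - 3)*(d + 3)*(d + 4)*(d^2 - 7*d + 10) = (d - 3)*(d - 2)*(d + 3)*(d + 4)*(d - 5)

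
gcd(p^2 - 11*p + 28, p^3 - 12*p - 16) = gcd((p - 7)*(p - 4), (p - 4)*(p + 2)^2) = p - 4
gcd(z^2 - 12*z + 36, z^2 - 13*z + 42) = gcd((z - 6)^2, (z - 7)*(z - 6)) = z - 6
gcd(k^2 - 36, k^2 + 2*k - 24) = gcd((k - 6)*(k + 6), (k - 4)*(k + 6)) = k + 6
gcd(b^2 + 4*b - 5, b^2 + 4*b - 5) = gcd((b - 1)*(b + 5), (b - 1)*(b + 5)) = b^2 + 4*b - 5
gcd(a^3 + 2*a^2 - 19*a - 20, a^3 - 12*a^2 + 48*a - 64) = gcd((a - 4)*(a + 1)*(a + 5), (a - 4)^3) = a - 4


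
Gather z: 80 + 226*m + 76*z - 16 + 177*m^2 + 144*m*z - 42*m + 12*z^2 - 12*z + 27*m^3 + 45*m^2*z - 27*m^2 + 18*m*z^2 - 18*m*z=27*m^3 + 150*m^2 + 184*m + z^2*(18*m + 12) + z*(45*m^2 + 126*m + 64) + 64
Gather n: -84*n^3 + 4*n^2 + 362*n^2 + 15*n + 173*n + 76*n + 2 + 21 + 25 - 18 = -84*n^3 + 366*n^2 + 264*n + 30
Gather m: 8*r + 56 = 8*r + 56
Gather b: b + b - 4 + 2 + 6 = 2*b + 4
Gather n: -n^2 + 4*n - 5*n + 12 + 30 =-n^2 - n + 42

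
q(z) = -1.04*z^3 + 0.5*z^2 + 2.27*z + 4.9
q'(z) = -3.12*z^2 + 1.0*z + 2.27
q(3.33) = -20.40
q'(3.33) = -29.00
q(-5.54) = 184.50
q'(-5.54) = -99.03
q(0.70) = 6.38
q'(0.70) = 1.44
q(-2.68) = 22.43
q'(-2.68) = -22.82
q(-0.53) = 3.99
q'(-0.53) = 0.86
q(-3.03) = 31.54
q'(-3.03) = -29.40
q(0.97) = 6.62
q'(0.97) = 0.30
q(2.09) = 2.33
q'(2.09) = -9.27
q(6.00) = -188.12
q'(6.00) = -104.05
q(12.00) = -1692.98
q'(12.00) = -435.01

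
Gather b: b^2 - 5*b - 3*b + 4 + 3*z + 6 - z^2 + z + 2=b^2 - 8*b - z^2 + 4*z + 12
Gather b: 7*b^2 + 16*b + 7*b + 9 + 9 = 7*b^2 + 23*b + 18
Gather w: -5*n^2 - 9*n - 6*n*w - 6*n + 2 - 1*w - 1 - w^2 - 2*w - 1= -5*n^2 - 15*n - w^2 + w*(-6*n - 3)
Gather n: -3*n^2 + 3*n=-3*n^2 + 3*n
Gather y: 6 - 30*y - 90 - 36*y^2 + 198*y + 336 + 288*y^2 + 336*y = 252*y^2 + 504*y + 252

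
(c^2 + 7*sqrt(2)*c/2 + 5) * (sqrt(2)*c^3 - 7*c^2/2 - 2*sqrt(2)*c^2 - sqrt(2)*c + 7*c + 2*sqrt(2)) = sqrt(2)*c^5 - 2*sqrt(2)*c^4 + 7*c^4/2 - 33*sqrt(2)*c^3/4 - 7*c^3 - 49*c^2/2 + 33*sqrt(2)*c^2/2 - 5*sqrt(2)*c + 49*c + 10*sqrt(2)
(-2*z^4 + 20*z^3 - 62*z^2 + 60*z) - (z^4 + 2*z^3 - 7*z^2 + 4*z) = -3*z^4 + 18*z^3 - 55*z^2 + 56*z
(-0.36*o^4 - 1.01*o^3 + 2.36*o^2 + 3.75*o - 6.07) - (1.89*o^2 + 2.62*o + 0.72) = -0.36*o^4 - 1.01*o^3 + 0.47*o^2 + 1.13*o - 6.79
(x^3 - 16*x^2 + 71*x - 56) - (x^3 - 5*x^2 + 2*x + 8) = -11*x^2 + 69*x - 64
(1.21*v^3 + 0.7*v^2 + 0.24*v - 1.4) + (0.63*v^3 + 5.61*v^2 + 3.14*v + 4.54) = 1.84*v^3 + 6.31*v^2 + 3.38*v + 3.14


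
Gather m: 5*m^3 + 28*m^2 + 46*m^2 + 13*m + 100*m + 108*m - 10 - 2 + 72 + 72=5*m^3 + 74*m^2 + 221*m + 132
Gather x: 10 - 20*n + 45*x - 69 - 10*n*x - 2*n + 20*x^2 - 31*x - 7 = -22*n + 20*x^2 + x*(14 - 10*n) - 66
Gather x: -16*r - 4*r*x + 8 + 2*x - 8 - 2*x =-4*r*x - 16*r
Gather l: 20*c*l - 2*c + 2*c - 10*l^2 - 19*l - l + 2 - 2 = -10*l^2 + l*(20*c - 20)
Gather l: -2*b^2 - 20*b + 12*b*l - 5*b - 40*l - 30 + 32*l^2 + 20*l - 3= -2*b^2 - 25*b + 32*l^2 + l*(12*b - 20) - 33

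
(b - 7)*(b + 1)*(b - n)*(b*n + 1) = b^4*n - b^3*n^2 - 6*b^3*n + b^3 + 6*b^2*n^2 - 8*b^2*n - 6*b^2 + 7*b*n^2 + 6*b*n - 7*b + 7*n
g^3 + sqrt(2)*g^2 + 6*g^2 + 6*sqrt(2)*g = g*(g + 6)*(g + sqrt(2))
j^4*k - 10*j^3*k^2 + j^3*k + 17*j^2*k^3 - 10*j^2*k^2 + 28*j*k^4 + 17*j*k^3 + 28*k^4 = (j - 7*k)*(j - 4*k)*(j + k)*(j*k + k)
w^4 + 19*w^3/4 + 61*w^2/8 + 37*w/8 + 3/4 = (w + 1/4)*(w + 1)*(w + 3/2)*(w + 2)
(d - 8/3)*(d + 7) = d^2 + 13*d/3 - 56/3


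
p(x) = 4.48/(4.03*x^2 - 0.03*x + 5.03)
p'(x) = 4.48*(0.03 - 8.06*x)/(4.03*x^2 - 0.03*x + 5.03)^2 = (0.1344 - 36.1088*x)/(4.03*x^2 - 0.03*x + 5.03)^2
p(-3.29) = 0.09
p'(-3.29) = 0.05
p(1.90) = 0.23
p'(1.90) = -0.18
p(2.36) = 0.16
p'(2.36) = -0.11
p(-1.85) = 0.24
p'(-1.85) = 0.19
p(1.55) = 0.31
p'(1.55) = -0.26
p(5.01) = 0.04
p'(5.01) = -0.02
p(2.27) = 0.17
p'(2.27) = -0.12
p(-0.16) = 0.87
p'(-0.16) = 0.22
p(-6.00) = 0.03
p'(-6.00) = 0.01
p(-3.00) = 0.11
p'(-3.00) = 0.06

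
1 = 1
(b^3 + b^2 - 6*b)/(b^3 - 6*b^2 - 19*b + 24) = b*(b - 2)/(b^2 - 9*b + 8)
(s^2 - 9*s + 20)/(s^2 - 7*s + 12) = (s - 5)/(s - 3)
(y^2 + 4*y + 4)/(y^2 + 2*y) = (y + 2)/y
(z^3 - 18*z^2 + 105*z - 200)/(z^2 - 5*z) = z - 13 + 40/z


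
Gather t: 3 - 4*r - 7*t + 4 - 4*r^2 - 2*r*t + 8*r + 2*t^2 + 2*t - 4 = -4*r^2 + 4*r + 2*t^2 + t*(-2*r - 5) + 3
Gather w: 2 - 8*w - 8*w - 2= -16*w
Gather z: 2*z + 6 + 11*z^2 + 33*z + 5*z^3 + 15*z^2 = 5*z^3 + 26*z^2 + 35*z + 6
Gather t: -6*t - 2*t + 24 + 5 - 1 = 28 - 8*t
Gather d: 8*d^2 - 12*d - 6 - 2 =8*d^2 - 12*d - 8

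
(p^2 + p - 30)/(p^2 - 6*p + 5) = (p + 6)/(p - 1)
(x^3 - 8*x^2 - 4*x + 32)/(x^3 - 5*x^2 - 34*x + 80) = (x + 2)/(x + 5)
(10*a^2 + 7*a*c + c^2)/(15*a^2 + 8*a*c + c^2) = (2*a + c)/(3*a + c)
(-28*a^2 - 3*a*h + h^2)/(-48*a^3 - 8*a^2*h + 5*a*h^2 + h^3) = (7*a - h)/(12*a^2 - a*h - h^2)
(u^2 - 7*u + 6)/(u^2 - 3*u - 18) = (u - 1)/(u + 3)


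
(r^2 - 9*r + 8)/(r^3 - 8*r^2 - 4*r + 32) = (r - 1)/(r^2 - 4)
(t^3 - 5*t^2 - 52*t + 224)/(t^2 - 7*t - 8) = (t^2 + 3*t - 28)/(t + 1)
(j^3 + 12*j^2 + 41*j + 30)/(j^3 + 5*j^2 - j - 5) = (j + 6)/(j - 1)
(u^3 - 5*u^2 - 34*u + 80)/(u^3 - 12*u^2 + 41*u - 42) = (u^2 - 3*u - 40)/(u^2 - 10*u + 21)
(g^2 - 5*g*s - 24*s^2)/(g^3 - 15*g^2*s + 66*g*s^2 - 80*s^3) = (g + 3*s)/(g^2 - 7*g*s + 10*s^2)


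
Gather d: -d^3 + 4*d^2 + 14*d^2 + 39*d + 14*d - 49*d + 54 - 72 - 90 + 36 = -d^3 + 18*d^2 + 4*d - 72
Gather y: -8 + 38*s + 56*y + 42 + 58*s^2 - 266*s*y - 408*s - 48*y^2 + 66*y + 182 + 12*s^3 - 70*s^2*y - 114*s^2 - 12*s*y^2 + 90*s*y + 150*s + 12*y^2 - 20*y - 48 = 12*s^3 - 56*s^2 - 220*s + y^2*(-12*s - 36) + y*(-70*s^2 - 176*s + 102) + 168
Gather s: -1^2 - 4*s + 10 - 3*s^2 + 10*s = -3*s^2 + 6*s + 9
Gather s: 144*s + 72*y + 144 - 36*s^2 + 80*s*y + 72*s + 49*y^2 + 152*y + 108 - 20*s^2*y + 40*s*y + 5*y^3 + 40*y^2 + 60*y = s^2*(-20*y - 36) + s*(120*y + 216) + 5*y^3 + 89*y^2 + 284*y + 252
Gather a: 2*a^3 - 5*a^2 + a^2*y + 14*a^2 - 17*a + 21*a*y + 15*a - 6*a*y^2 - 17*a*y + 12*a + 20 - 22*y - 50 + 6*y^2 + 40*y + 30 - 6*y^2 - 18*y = 2*a^3 + a^2*(y + 9) + a*(-6*y^2 + 4*y + 10)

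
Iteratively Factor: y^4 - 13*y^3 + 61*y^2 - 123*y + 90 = (y - 3)*(y^3 - 10*y^2 + 31*y - 30) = (y - 5)*(y - 3)*(y^2 - 5*y + 6) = (y - 5)*(y - 3)^2*(y - 2)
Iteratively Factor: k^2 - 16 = (k - 4)*(k + 4)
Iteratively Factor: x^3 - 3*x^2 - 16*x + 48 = (x + 4)*(x^2 - 7*x + 12) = (x - 3)*(x + 4)*(x - 4)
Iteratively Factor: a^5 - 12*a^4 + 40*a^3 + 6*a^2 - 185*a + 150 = (a - 5)*(a^4 - 7*a^3 + 5*a^2 + 31*a - 30) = (a - 5)*(a - 1)*(a^3 - 6*a^2 - a + 30) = (a - 5)*(a - 3)*(a - 1)*(a^2 - 3*a - 10) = (a - 5)^2*(a - 3)*(a - 1)*(a + 2)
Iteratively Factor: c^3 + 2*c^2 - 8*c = (c)*(c^2 + 2*c - 8) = c*(c - 2)*(c + 4)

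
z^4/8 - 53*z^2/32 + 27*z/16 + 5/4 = (z/4 + 1)*(z/2 + 1/4)*(z - 5/2)*(z - 2)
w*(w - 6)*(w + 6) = w^3 - 36*w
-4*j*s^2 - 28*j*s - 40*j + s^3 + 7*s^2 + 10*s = (-4*j + s)*(s + 2)*(s + 5)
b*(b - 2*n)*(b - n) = b^3 - 3*b^2*n + 2*b*n^2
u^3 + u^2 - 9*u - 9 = (u - 3)*(u + 1)*(u + 3)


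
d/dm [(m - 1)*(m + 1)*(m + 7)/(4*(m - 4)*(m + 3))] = (m^4 - 2*m^3 - 42*m^2 - 154*m + 5)/(4*(m^4 - 2*m^3 - 23*m^2 + 24*m + 144))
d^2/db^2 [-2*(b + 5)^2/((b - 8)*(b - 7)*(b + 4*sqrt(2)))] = 4*(-b^6 - 30*b^5 - 300*sqrt(2)*b^4 + 468*b^4 - 330*b^3 + 2492*sqrt(2)*b^3 - 18099*b^2 + 16860*sqrt(2)*b^2 - 168300*sqrt(2)*b + 152760*b - 582752 + 209440*sqrt(2))/(b^9 - 45*b^8 + 12*sqrt(2)*b^8 - 540*sqrt(2)*b^7 + 939*b^7 - 12735*b^6 + 10244*sqrt(2)*b^6 - 106740*sqrt(2)*b^5 + 128136*b^5 - 948960*b^4 + 674400*sqrt(2)*b^4 - 2770560*sqrt(2)*b^3 + 4707584*b^3 - 13547520*b^2 + 8150016*sqrt(2)*b^2 - 18063360*sqrt(2)*b + 16859136*b + 22478848*sqrt(2))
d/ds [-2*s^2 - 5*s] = -4*s - 5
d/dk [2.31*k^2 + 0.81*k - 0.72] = 4.62*k + 0.81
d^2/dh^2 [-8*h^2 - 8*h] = -16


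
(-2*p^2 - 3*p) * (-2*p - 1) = 4*p^3 + 8*p^2 + 3*p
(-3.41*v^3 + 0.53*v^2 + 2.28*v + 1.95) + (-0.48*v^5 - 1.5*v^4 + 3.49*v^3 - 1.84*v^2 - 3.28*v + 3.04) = -0.48*v^5 - 1.5*v^4 + 0.0800000000000001*v^3 - 1.31*v^2 - 1.0*v + 4.99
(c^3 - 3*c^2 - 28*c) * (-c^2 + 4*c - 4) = -c^5 + 7*c^4 + 12*c^3 - 100*c^2 + 112*c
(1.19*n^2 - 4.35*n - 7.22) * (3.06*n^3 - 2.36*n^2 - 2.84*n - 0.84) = 3.6414*n^5 - 16.1194*n^4 - 15.2068*n^3 + 28.3936*n^2 + 24.1588*n + 6.0648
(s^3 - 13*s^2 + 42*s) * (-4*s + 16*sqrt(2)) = -4*s^4 + 16*sqrt(2)*s^3 + 52*s^3 - 208*sqrt(2)*s^2 - 168*s^2 + 672*sqrt(2)*s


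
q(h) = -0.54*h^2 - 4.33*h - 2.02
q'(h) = -1.08*h - 4.33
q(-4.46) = 6.55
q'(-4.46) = 0.49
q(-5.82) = 4.89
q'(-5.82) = 1.96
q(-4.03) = 6.66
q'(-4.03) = 0.02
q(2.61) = -17.00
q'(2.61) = -7.15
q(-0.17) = -1.30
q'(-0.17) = -4.15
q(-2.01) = 4.50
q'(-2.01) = -2.16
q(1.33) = -8.73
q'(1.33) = -5.77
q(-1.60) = 3.53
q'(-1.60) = -2.60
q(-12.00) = -27.82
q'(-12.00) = 8.63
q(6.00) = -47.44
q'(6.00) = -10.81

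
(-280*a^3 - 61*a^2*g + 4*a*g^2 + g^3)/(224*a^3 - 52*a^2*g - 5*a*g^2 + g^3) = (-5*a - g)/(4*a - g)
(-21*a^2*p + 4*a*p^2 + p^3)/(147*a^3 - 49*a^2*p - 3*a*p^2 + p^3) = p/(-7*a + p)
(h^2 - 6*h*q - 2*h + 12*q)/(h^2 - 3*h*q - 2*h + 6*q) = (-h + 6*q)/(-h + 3*q)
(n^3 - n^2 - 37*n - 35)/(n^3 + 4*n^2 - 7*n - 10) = (n - 7)/(n - 2)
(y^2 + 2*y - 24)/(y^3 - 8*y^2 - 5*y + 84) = (y + 6)/(y^2 - 4*y - 21)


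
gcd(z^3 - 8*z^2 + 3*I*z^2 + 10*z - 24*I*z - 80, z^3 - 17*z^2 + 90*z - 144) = z - 8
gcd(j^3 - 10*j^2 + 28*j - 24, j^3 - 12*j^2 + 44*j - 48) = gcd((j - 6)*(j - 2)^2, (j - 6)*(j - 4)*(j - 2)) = j^2 - 8*j + 12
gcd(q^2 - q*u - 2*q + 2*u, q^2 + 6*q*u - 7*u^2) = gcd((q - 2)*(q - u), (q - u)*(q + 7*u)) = q - u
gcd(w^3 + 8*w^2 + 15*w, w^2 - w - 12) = w + 3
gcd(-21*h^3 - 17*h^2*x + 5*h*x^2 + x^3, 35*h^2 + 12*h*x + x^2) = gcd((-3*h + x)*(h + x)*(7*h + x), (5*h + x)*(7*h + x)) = 7*h + x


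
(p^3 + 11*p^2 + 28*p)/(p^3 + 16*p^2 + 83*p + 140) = p/(p + 5)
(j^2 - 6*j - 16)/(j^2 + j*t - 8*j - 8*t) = (j + 2)/(j + t)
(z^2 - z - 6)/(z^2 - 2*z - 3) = (z + 2)/(z + 1)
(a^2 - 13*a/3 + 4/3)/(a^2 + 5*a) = (3*a^2 - 13*a + 4)/(3*a*(a + 5))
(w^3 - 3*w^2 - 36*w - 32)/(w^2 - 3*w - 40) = (w^2 + 5*w + 4)/(w + 5)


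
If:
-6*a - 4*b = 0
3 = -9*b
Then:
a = 2/9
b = -1/3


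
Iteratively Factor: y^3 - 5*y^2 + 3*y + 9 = (y - 3)*(y^2 - 2*y - 3) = (y - 3)^2*(y + 1)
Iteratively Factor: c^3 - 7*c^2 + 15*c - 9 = (c - 1)*(c^2 - 6*c + 9) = (c - 3)*(c - 1)*(c - 3)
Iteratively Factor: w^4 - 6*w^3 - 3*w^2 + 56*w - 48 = (w - 4)*(w^3 - 2*w^2 - 11*w + 12) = (w - 4)*(w + 3)*(w^2 - 5*w + 4) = (w - 4)^2*(w + 3)*(w - 1)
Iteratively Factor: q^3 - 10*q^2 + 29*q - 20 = (q - 4)*(q^2 - 6*q + 5) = (q - 4)*(q - 1)*(q - 5)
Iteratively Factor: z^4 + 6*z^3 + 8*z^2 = (z + 4)*(z^3 + 2*z^2) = (z + 2)*(z + 4)*(z^2) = z*(z + 2)*(z + 4)*(z)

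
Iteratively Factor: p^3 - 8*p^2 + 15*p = (p)*(p^2 - 8*p + 15) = p*(p - 5)*(p - 3)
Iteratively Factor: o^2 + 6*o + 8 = (o + 2)*(o + 4)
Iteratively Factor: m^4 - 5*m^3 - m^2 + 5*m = (m - 5)*(m^3 - m) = (m - 5)*(m + 1)*(m^2 - m) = m*(m - 5)*(m + 1)*(m - 1)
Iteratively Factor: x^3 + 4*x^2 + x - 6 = (x + 2)*(x^2 + 2*x - 3) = (x + 2)*(x + 3)*(x - 1)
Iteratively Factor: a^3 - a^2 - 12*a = (a)*(a^2 - a - 12) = a*(a + 3)*(a - 4)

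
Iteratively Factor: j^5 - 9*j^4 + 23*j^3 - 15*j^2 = (j)*(j^4 - 9*j^3 + 23*j^2 - 15*j) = j^2*(j^3 - 9*j^2 + 23*j - 15) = j^2*(j - 5)*(j^2 - 4*j + 3) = j^2*(j - 5)*(j - 1)*(j - 3)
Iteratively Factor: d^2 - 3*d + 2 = (d - 1)*(d - 2)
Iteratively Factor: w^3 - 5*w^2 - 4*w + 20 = (w - 2)*(w^2 - 3*w - 10) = (w - 2)*(w + 2)*(w - 5)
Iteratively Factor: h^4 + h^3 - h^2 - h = (h)*(h^3 + h^2 - h - 1) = h*(h + 1)*(h^2 - 1) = h*(h - 1)*(h + 1)*(h + 1)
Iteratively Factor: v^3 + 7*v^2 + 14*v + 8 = (v + 2)*(v^2 + 5*v + 4) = (v + 2)*(v + 4)*(v + 1)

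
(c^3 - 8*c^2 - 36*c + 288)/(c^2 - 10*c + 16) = (c^2 - 36)/(c - 2)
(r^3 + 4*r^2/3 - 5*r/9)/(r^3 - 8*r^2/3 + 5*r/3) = (9*r^2 + 12*r - 5)/(3*(3*r^2 - 8*r + 5))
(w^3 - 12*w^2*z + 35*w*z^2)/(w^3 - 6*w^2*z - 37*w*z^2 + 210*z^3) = w/(w + 6*z)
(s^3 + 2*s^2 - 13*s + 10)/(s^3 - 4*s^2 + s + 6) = (s^2 + 4*s - 5)/(s^2 - 2*s - 3)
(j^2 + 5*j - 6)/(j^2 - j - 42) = (j - 1)/(j - 7)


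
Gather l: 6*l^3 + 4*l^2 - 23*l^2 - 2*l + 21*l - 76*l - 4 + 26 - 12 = 6*l^3 - 19*l^2 - 57*l + 10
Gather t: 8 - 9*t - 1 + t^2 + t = t^2 - 8*t + 7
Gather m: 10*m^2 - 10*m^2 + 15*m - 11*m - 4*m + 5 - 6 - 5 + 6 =0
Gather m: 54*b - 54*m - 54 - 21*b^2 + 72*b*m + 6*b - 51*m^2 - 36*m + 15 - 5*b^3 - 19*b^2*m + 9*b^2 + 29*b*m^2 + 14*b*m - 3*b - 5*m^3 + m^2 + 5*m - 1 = -5*b^3 - 12*b^2 + 57*b - 5*m^3 + m^2*(29*b - 50) + m*(-19*b^2 + 86*b - 85) - 40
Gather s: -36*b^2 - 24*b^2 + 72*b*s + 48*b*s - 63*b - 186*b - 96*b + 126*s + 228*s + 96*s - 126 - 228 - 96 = -60*b^2 - 345*b + s*(120*b + 450) - 450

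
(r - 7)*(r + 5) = r^2 - 2*r - 35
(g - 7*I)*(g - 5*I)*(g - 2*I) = g^3 - 14*I*g^2 - 59*g + 70*I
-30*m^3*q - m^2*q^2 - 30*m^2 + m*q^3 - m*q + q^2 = (-6*m + q)*(5*m + q)*(m*q + 1)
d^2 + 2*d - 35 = (d - 5)*(d + 7)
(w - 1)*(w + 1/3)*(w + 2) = w^3 + 4*w^2/3 - 5*w/3 - 2/3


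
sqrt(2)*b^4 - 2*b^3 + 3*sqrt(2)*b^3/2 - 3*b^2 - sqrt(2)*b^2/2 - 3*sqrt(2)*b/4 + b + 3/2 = (b + 3/2)*(b - sqrt(2))*(b - sqrt(2)/2)*(sqrt(2)*b + 1)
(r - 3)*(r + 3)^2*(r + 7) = r^4 + 10*r^3 + 12*r^2 - 90*r - 189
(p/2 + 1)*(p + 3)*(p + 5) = p^3/2 + 5*p^2 + 31*p/2 + 15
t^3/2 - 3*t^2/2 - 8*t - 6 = (t/2 + 1/2)*(t - 6)*(t + 2)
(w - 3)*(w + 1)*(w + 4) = w^3 + 2*w^2 - 11*w - 12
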